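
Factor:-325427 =-23^1 * 14149^1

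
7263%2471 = 2321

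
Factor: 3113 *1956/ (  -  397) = - 6089028/397 =-2^2  *  3^1*11^1*163^1*283^1*397^( - 1)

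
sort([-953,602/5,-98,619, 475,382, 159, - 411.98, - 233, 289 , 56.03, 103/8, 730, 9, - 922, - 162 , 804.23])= [ - 953, - 922, - 411.98 , - 233, - 162, - 98,9, 103/8,56.03 , 602/5, 159, 289, 382, 475 , 619, 730, 804.23 ] 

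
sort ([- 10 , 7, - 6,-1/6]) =[ - 10 , - 6, - 1/6,7 ] 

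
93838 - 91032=2806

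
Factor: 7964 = 2^2 *11^1*181^1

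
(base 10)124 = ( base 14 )8c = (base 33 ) 3P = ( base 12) A4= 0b1111100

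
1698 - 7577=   -5879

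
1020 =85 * 12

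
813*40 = 32520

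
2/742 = 1/371 = 0.00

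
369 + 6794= 7163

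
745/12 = 62 + 1/12 = 62.08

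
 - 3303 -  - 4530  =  1227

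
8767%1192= 423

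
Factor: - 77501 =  - 19^1*4079^1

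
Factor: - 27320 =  - 2^3*5^1*683^1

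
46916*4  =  187664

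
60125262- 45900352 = 14224910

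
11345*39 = 442455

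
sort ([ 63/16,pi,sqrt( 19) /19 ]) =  [ sqrt( 19)/19,pi, 63/16]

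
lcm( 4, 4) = 4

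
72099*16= 1153584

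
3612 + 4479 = 8091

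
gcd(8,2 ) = 2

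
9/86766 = 3/28922= 0.00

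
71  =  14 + 57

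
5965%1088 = 525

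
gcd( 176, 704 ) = 176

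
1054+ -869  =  185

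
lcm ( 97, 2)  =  194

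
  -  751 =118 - 869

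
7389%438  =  381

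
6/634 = 3/317= 0.01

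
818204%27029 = 7334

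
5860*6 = 35160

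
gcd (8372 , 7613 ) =23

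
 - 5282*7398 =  - 39076236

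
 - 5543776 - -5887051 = 343275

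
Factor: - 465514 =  - 2^1 * 7^1*41^1 * 811^1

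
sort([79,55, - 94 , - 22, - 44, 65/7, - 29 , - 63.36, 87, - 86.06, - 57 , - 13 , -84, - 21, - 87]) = [ - 94, - 87,-86.06, - 84, - 63.36,  -  57, - 44, - 29, - 22,- 21, - 13, 65/7, 55, 79, 87]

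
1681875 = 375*4485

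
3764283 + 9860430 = 13624713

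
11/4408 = 11/4408 = 0.00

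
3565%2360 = 1205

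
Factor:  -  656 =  - 2^4*41^1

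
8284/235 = 8284/235 = 35.25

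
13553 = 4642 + 8911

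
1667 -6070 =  - 4403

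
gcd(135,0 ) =135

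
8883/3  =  2961 = 2961.00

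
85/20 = 4 + 1/4  =  4.25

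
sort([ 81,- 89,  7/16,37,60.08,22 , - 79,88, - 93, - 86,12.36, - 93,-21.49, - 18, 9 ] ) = [ - 93,-93,-89, - 86, - 79, - 21.49, - 18, 7/16 , 9,12.36, 22,37, 60.08,81,88 ]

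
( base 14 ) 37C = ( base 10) 698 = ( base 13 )419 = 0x2BA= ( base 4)22322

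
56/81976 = 7/10247 = 0.00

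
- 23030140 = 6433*(-3580 ) 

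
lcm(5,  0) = 0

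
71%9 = 8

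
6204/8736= 517/728 = 0.71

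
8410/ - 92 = -4205/46 = - 91.41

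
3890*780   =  3034200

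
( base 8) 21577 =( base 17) 1e79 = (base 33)8BC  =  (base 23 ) h42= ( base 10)9087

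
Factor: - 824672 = - 2^5*25771^1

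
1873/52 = 1873/52  =  36.02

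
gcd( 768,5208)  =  24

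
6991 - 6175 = 816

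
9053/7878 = 1  +  1175/7878 = 1.15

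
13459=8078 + 5381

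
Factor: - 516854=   -2^1*13^1*103^1* 193^1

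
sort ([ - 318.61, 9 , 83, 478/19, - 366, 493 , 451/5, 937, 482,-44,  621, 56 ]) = [- 366,- 318.61,- 44, 9,478/19, 56,83, 451/5,482, 493,  621, 937 ] 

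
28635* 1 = 28635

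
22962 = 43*534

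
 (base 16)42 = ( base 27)2C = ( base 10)66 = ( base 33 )20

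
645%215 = 0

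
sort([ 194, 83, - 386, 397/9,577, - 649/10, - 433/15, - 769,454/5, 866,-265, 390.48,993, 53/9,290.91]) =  [ - 769, - 386, - 265, - 649/10 ,-433/15, 53/9,397/9,83,454/5,194, 290.91, 390.48, 577,866 , 993] 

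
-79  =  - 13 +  - 66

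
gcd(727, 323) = 1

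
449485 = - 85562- - 535047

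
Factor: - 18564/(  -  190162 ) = 78/799 = 2^1*3^1*13^1*17^( - 1 ) *47^ ( - 1 )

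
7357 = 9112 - 1755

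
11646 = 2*5823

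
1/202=1/202=0.00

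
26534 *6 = 159204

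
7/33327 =1/4761 = 0.00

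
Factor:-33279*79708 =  - 2652602532 = -2^2 *3^1*11093^1*19927^1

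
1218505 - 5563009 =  - 4344504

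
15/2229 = 5/743 = 0.01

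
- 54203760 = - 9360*5791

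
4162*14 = 58268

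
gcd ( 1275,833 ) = 17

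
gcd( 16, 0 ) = 16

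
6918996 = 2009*3444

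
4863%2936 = 1927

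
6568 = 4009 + 2559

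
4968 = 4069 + 899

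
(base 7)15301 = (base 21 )9E1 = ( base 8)10250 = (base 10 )4264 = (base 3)12211221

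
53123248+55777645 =108900893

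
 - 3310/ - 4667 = 3310/4667 = 0.71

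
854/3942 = 427/1971= 0.22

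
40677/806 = 50 + 29/62 = 50.47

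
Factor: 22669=22669^1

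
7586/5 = 7586/5  =  1517.20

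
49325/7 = 49325/7 = 7046.43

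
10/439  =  10/439 = 0.02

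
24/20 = 1 + 1/5 = 1.20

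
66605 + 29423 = 96028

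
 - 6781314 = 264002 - 7045316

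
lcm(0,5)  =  0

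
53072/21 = 53072/21=2527.24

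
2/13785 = 2/13785 =0.00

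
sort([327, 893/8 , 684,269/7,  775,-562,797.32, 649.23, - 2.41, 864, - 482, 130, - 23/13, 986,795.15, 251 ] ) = [ - 562, - 482, - 2.41 , - 23/13, 269/7, 893/8 , 130, 251, 327,  649.23,684 , 775, 795.15,  797.32, 864 , 986] 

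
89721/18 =4984 + 1/2 =4984.50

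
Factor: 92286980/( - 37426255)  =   - 2^2*4614349^1* 7485251^( - 1) = -18457396/7485251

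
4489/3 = 1496 + 1/3 = 1496.33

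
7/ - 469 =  - 1 + 66/67 = - 0.01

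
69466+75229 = 144695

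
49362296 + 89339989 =138702285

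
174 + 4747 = 4921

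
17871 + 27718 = 45589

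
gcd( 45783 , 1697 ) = 1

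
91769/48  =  91769/48 = 1911.85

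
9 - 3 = 6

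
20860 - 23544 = -2684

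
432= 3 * 144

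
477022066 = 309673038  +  167349028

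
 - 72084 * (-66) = 4757544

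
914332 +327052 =1241384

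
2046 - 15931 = - 13885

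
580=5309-4729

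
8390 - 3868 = 4522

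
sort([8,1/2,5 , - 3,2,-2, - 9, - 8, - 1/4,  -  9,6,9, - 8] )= [ - 9,-9, - 8, - 8, - 3, - 2, - 1/4,1/2,2, 5,6,8, 9]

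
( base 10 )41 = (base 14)2d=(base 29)1c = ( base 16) 29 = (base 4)221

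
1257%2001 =1257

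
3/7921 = 3/7921 = 0.00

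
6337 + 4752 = 11089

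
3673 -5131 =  - 1458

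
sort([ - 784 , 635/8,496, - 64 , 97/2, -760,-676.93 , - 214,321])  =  [ - 784 , - 760, - 676.93, - 214, - 64, 97/2,  635/8, 321, 496]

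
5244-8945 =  - 3701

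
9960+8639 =18599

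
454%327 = 127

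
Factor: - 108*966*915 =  - 2^3*3^5*5^1*7^1*23^1*61^1 = - 95460120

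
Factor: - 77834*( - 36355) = 2^1*5^1*11^1 * 661^1*38917^1 =2829655070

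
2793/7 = 399=399.00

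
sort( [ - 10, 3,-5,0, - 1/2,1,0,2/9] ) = [ - 10 , - 5, - 1/2,0, 0, 2/9, 1, 3 ] 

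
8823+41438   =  50261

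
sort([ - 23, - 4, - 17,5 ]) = [ - 23, - 17,-4 , 5 ]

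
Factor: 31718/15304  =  2^ (-2)*1913^( - 1)* 15859^1  =  15859/7652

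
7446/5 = 7446/5 = 1489.20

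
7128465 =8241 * 865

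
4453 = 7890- 3437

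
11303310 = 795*14218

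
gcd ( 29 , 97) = 1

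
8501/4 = 8501/4 = 2125.25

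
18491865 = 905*20433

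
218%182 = 36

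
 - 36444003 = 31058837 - 67502840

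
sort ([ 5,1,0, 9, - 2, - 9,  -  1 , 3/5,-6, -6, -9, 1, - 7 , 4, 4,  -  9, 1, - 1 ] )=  [ - 9, - 9, - 9, - 7, - 6, - 6, - 2, -1,-1,0,3/5, 1,1,1,4, 4, 5,9 ]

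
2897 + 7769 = 10666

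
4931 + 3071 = 8002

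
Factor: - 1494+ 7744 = 2^1*5^5 =6250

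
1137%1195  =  1137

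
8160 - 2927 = 5233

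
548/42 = 274/21= 13.05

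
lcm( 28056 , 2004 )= 28056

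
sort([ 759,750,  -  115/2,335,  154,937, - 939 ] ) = [-939, - 115/2,154 , 335, 750,759,937 ] 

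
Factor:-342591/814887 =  - 114197/271629 = -3^ ( -2 )*30181^(-1)*114197^1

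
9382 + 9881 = 19263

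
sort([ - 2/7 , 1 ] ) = [ - 2/7 , 1] 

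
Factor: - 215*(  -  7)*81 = 3^4 * 5^1*7^1*43^1 = 121905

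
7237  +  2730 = 9967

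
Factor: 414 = 2^1*3^2*23^1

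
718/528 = 359/264 = 1.36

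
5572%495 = 127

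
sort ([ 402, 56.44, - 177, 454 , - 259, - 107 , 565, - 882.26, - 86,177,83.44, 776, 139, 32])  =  [ - 882.26,-259, - 177,-107, - 86, 32,56.44,83.44,139,177, 402, 454,565, 776]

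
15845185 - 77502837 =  - 61657652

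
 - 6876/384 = - 18 + 3/32 = - 17.91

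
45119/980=45119/980 = 46.04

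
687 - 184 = 503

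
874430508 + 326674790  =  1201105298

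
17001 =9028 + 7973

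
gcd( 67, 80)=1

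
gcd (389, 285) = 1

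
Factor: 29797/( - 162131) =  - 83^1*197^ ( - 1)*359^1*823^( - 1 ) 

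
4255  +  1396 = 5651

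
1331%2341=1331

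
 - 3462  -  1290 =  - 4752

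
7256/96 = 907/12 = 75.58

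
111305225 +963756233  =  1075061458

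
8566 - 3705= 4861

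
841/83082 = 841/83082 = 0.01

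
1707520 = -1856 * ( - 920 )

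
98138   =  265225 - 167087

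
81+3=84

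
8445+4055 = 12500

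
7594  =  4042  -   - 3552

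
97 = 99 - 2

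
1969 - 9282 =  - 7313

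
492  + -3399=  -2907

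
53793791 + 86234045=140027836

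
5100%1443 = 771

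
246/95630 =123/47815 = 0.00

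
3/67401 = 1/22467 = 0.00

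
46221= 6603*7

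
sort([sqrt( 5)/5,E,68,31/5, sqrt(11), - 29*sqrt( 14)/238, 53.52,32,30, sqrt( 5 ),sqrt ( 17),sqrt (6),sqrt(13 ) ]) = [ - 29*sqrt(14)/238, sqrt( 5 ) /5,sqrt( 5),sqrt( 6), E, sqrt(11), sqrt( 13),sqrt(17),31/5,30, 32,53.52,68]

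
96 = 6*16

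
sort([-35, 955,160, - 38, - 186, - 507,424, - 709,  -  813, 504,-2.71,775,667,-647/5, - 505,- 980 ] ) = [-980, - 813, - 709, - 507, - 505, - 186 , - 647/5, - 38, - 35,-2.71,160,424, 504,  667, 775,955] 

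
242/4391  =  242/4391 = 0.06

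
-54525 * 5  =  -272625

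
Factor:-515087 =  - 515087^1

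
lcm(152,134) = 10184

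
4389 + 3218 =7607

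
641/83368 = 641/83368 = 0.01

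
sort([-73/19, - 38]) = [ - 38, - 73/19]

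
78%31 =16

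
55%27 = 1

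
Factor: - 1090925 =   -  5^2 * 11^1 * 3967^1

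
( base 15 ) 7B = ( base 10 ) 116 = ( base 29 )40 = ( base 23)51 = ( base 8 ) 164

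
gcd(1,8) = 1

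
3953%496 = 481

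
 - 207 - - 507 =300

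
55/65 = 11/13 = 0.85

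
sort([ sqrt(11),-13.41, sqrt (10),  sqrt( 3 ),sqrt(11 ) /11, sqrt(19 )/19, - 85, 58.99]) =[ - 85, - 13.41, sqrt(19 ) /19, sqrt(11)/11, sqrt(3),sqrt(10 ), sqrt( 11),  58.99]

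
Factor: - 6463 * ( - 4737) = 30615231 =3^1*23^1*281^1*1579^1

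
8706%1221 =159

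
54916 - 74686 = -19770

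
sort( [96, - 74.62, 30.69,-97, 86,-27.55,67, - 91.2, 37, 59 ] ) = [ - 97, - 91.2, - 74.62, - 27.55, 30.69,  37, 59,67 , 86, 96]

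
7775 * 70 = 544250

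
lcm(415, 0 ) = 0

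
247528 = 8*30941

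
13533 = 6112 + 7421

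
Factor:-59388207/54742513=-3^1*7^(-1)*7820359^( - 1 )*19796069^1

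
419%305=114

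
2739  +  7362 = 10101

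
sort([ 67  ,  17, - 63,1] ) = [  -  63,1, 17, 67 ] 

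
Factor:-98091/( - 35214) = 32697/11738= 2^( - 1)*3^3*7^1*173^1*5869^ ( -1)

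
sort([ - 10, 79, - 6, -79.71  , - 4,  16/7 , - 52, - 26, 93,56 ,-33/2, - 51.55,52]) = [ - 79.71,-52, - 51.55, - 26, - 33/2, - 10, - 6, - 4,16/7,52, 56,79, 93 ]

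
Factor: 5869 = 5869^1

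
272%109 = 54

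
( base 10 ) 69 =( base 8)105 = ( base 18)3f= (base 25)2J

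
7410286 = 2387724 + 5022562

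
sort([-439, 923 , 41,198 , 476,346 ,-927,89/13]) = [ - 927 , - 439,89/13,  41,198,346,476, 923]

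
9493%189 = 43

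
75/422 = 75/422 = 0.18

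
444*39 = 17316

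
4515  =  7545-3030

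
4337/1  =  4337  =  4337.00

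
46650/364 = 128 + 29/182 = 128.16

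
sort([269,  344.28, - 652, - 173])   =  [  -  652, - 173, 269,344.28]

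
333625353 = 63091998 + 270533355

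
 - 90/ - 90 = 1 + 0/1 = 1.00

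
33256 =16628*2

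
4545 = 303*15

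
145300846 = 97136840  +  48164006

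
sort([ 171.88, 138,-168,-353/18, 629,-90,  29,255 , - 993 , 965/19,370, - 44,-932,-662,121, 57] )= [ - 993,-932, - 662,-168,-90,  -  44, - 353/18, 29, 965/19 , 57,121,138,171.88, 255,370,  629 ] 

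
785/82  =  9 +47/82 = 9.57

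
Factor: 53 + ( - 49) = 4 = 2^2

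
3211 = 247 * 13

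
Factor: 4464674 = 2^1*2232337^1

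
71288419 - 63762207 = 7526212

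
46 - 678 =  - 632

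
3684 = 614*6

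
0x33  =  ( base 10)51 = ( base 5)201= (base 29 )1m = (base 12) 43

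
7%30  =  7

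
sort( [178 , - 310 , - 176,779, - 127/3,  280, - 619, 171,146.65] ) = [-619, - 310, -176, - 127/3, 146.65,171,178,280,  779]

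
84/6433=12/919 = 0.01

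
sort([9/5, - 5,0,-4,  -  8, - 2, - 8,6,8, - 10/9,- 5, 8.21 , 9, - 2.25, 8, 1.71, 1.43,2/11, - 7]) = [ - 8, - 8, - 7, - 5, - 5 , - 4, - 2.25,- 2,-10/9,0,2/11 , 1.43, 1.71,9/5,6 , 8,8, 8.21 , 9] 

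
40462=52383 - 11921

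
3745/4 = 3745/4 = 936.25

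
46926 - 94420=-47494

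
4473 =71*63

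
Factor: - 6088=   - 2^3*761^1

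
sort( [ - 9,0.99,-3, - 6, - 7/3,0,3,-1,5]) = [ - 9 , - 6,-3 , - 7/3, - 1,  0,0.99 , 3,5]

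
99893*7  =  699251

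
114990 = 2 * 57495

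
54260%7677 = 521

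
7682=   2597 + 5085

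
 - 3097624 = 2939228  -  6036852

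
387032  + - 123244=263788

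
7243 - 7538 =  - 295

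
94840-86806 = 8034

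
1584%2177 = 1584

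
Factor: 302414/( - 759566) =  - 151207/379783   =  -  7^1*41^(  -  1)*59^(- 1)*157^( - 1)*21601^1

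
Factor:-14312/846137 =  - 2^3*1789^1*846137^(- 1) 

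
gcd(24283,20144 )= 1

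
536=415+121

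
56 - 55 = 1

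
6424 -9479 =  - 3055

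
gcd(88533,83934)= 9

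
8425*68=572900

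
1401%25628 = 1401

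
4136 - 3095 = 1041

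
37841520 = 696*54370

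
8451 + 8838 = 17289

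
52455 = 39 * 1345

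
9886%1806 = 856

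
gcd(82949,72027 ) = 1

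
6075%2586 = 903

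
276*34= 9384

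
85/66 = 1 + 19/66 = 1.29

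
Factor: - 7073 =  - 11^1*643^1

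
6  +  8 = 14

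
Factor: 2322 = 2^1*3^3* 43^1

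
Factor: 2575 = 5^2*103^1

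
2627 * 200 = 525400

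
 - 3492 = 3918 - 7410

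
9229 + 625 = 9854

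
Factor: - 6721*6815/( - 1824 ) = 2^( - 5) * 3^( - 1)*5^1*11^1 *13^1*19^( - 1)*29^1*47^2 = 45803615/1824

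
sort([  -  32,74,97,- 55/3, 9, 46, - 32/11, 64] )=[ - 32,-55/3,-32/11,9, 46,64,  74, 97 ]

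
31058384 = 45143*688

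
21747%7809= 6129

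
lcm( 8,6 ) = 24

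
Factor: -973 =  - 7^1 * 139^1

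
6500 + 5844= 12344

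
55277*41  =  2266357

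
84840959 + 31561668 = 116402627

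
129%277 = 129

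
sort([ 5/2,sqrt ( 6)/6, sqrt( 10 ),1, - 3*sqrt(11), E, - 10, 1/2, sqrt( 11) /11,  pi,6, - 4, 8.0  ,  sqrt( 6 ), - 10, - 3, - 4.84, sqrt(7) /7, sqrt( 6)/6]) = [ - 10, - 10 , - 3*sqrt(11 ), - 4.84, -4, -3, sqrt(11) /11 , sqrt(7)/7, sqrt( 6 ) /6  ,  sqrt( 6 )/6, 1/2 , 1, sqrt( 6 ),5/2, E, pi, sqrt(10 ),6, 8.0] 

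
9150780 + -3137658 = 6013122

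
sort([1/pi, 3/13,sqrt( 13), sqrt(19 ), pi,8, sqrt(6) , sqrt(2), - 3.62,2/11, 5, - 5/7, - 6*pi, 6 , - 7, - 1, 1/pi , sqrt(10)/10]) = [-6*pi, - 7 , - 3.62, - 1, - 5/7,  2/11, 3/13, sqrt(10 ) /10,1/pi , 1/pi,  sqrt(2 ), sqrt( 6 ),  pi , sqrt (13 ),  sqrt(19) , 5 , 6,8 ] 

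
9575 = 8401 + 1174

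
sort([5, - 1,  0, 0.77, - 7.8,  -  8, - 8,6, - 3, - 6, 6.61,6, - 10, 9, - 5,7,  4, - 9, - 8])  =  [ - 10, - 9, - 8 , - 8, - 8, - 7.8,  -  6, - 5, - 3,  -  1, 0, 0.77 , 4,5,6,6, 6.61,7 , 9 ] 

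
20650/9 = 2294 + 4/9 = 2294.44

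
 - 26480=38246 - 64726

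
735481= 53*13877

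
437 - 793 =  -356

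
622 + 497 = 1119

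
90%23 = 21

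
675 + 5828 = 6503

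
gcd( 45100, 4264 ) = 164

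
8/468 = 2/117  =  0.02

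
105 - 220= - 115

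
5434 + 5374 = 10808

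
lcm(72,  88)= 792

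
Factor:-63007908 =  - 2^2* 3^1* 5250659^1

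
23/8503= 23/8503= 0.00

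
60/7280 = 3/364 = 0.01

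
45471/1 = 45471 = 45471.00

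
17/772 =17/772  =  0.02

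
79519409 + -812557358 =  - 733037949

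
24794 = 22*1127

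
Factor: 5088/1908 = 2^3*3^(-1) = 8/3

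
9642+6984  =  16626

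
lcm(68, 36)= 612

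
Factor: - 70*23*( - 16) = 2^5*5^1*7^1*23^1 =25760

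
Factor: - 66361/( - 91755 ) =3^ ( - 2 )*5^( - 1 ) * 2039^(-1)*66361^1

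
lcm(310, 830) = 25730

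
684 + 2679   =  3363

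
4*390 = 1560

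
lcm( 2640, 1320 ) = 2640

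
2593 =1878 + 715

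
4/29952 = 1/7488 = 0.00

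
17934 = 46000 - 28066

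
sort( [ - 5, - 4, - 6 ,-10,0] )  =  [ -10, -6,  -  5,  -  4,0] 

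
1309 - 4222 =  - 2913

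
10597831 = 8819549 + 1778282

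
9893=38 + 9855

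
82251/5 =82251/5 = 16450.20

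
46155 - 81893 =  - 35738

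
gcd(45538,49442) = 2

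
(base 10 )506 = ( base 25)k6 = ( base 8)772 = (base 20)156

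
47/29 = 47/29 = 1.62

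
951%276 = 123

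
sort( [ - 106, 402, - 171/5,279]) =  [ - 106, - 171/5,279, 402 ]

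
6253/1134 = 6253/1134= 5.51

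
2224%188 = 156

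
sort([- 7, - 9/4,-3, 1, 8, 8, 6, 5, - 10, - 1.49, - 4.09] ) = [-10, - 7,-4.09 ,  -  3 , - 9/4, - 1.49, 1 , 5, 6, 8, 8]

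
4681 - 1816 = 2865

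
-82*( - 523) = 42886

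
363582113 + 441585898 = 805168011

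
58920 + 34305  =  93225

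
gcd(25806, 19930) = 2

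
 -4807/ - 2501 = 4807/2501 = 1.92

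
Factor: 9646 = 2^1*7^1*13^1*53^1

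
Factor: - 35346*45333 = -2^1*3^4*23^1*43^1*73^1 * 137^1 = -  1602340218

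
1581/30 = 52 + 7/10 = 52.70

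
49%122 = 49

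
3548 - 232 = 3316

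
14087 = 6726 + 7361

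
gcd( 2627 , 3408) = 71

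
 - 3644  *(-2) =7288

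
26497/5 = 5299 + 2/5 = 5299.40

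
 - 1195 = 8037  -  9232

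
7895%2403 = 686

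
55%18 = 1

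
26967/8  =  3370+7/8 = 3370.88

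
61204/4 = 15301 = 15301.00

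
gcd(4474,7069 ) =1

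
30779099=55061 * 559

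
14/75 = 14/75 = 0.19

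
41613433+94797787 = 136411220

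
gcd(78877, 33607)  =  1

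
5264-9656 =-4392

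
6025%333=31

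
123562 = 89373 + 34189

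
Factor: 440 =2^3 * 5^1*11^1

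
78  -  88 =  - 10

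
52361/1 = 52361 = 52361.00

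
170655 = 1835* 93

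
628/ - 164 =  - 157/41 = - 3.83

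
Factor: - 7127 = -7127^1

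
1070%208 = 30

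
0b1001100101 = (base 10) 613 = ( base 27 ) MJ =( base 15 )2ad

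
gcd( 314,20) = 2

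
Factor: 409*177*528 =2^4 * 3^2*11^1*59^1*409^1  =  38223504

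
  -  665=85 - 750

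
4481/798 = 4481/798 =5.62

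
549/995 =549/995 = 0.55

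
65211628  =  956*68213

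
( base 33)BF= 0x17A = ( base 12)276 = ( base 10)378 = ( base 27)e0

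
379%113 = 40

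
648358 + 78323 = 726681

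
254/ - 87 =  - 3 + 7/87 = - 2.92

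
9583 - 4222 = 5361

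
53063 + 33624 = 86687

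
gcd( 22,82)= 2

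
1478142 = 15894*93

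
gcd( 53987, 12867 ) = 1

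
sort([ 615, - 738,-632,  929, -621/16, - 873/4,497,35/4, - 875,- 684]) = [ - 875, - 738,-684, - 632,-873/4, - 621/16, 35/4,497  ,  615, 929] 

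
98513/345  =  98513/345 = 285.54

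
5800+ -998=4802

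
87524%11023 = 10363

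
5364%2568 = 228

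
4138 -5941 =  - 1803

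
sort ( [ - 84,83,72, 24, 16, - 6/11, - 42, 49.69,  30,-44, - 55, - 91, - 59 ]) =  [ - 91, - 84, - 59, - 55, - 44, - 42, - 6/11, 16,24 , 30, 49.69, 72,83 ] 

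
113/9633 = 113/9633 = 0.01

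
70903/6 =70903/6 =11817.17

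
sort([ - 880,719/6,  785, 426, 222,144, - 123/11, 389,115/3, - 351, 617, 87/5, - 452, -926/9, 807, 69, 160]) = [ - 880, - 452, - 351, - 926/9, - 123/11, 87/5, 115/3, 69,719/6, 144, 160, 222, 389, 426, 617, 785,807 ]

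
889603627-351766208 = 537837419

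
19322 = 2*9661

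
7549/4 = 7549/4 = 1887.25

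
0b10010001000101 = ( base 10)9285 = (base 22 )J41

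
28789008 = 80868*356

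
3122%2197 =925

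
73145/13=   5626 + 7/13 = 5626.54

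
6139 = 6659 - 520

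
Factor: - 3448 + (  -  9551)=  - 12999= - 3^1*7^1*  619^1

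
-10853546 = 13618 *(  -  797)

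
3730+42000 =45730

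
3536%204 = 68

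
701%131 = 46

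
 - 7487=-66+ - 7421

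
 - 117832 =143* ( - 824 ) 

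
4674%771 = 48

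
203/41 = 4 + 39/41   =  4.95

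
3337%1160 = 1017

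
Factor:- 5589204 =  - 2^2 * 3^1 * 233^1*1999^1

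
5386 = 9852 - 4466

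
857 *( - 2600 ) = -2228200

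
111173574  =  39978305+71195269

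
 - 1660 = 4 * ( - 415)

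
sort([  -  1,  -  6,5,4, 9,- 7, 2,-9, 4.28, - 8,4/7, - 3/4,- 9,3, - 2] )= [  -  9, - 9, - 8, - 7, - 6,-2, - 1, - 3/4,4/7, 2,  3,4,4.28, 5,9 ] 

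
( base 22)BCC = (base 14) 2080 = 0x15E0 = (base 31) 5PK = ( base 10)5600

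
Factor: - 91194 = - 2^1 * 3^1 * 15199^1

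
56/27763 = 56/27763 = 0.00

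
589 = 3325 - 2736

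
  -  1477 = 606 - 2083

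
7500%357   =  3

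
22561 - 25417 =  - 2856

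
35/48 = 35/48 = 0.73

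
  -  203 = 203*( - 1 ) 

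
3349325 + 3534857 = 6884182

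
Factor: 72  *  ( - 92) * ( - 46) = 2^6*3^2*23^2= 304704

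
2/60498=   1/30249 = 0.00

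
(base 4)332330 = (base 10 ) 4028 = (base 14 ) 167a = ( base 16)FBC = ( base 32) 3ts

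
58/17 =58/17=   3.41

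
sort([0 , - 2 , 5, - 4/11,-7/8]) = [  -  2,-7/8, - 4/11,0, 5] 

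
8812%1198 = 426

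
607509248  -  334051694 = 273457554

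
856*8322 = 7123632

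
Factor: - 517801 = -191^1*2711^1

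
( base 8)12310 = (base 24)95g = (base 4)1103020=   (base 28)6m0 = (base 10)5320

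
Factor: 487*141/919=68667/919 = 3^1*47^1*487^1*919^( - 1)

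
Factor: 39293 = 39293^1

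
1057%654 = 403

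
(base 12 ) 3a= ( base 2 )101110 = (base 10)46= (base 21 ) 24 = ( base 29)1H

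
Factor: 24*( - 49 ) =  - 1176 = -2^3 *3^1*7^2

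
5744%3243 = 2501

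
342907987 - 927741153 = - 584833166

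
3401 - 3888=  - 487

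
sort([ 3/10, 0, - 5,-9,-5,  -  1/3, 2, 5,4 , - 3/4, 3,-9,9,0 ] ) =[-9, - 9, - 5, - 5,-3/4,  -  1/3,0,0,3/10, 2,3,4,5,9 ]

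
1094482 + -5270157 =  - 4175675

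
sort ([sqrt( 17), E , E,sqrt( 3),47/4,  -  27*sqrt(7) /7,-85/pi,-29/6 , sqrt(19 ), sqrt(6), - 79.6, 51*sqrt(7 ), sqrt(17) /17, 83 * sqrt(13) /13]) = [-79.6,  -  85/pi,-27*sqrt ( 7)/7,-29/6,sqrt( 17) /17,sqrt(3), sqrt(6),E,E,sqrt(17 ),sqrt(19), 47/4,83*sqrt( 13)/13,  51  *sqrt(7 ) ]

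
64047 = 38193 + 25854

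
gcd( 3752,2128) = 56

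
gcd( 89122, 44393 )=1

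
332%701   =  332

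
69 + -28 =41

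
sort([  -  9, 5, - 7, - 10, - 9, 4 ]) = [ - 10,  -  9, - 9, - 7, 4, 5 ]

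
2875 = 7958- 5083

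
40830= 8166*5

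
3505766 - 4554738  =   - 1048972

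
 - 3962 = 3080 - 7042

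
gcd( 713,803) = 1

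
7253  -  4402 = 2851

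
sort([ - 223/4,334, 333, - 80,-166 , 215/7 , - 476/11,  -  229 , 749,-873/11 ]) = [ - 229,-166, - 80, - 873/11, - 223/4, - 476/11 , 215/7,333,334, 749 ] 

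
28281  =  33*857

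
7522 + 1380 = 8902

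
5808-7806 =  - 1998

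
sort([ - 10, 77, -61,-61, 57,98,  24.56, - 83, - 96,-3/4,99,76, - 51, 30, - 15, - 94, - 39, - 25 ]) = [ - 96, - 94, - 83, - 61, - 61,-51, - 39, - 25, - 15, - 10, - 3/4, 24.56, 30,57,  76, 77, 98, 99 ]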